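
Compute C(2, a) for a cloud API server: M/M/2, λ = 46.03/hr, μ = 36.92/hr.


a = λ/μ = 1.2467; ρ = a/2 = 0.6234
P₀ = 0.232001 (from M/M/c formula)
C(c,a) = [a^c/(c!(1−ρ))]·P₀ = [1.55438/(2·0.3766)]·0.232001
= 2.06357·0.232001 = 0.478751

Final: 0.478751


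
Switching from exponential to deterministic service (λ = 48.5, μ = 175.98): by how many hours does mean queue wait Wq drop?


ρ = 48.5/175.98 = 0.2756
Wq(M/M/1) = ρ/(μ−λ) = 0.2756/127.48 = 0.002162 hr
Wq(M/D/1) = ρ/(2(μ−λ)) = 0.001081 hr
Savings = 0.002162 − 0.001081 = 0.001081 hr

Final: 0.001081 hr


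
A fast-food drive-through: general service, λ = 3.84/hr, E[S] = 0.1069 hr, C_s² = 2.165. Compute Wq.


ρ = λ·E[S] = 3.84·0.1069 = 0.4105
E[S²] = E[S]²(1+C_s²) = 0.1069²·(1+2.165) = 0.036168
Wq = λ·E[S²]/(2(1−ρ)) = 3.84·0.036168/(2·0.5895) = 0.11780 hr

Final: 0.11780 hr


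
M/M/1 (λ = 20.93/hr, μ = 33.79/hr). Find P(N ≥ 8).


ρ = 20.93/33.79 = 0.6194
P(N ≥ n) = ρ^n = 0.6194^8 = 0.021669

Final: 0.021669


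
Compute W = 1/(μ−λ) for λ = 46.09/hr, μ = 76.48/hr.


W = 1/(μ−λ) = 1/(76.48 − 46.09) = 1/30.39 = 0.03291 hr

Final: 0.03291 hr


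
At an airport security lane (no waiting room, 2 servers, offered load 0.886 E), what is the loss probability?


B(c,a) = (a^c/c!) / Σ_{k=0}^{c} a^k/k!
a^2/2! = 0.392498
Σ terms (k=0..2): 1.00000 + 0.88600 + 0.39250 = 2.278498
B = 0.392498/2.278498 = 0.172262

Final: 0.172262


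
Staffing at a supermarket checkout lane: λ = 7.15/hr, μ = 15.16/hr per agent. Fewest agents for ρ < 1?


Stability requires cμ > λ ⇔ c > λ/μ.
λ/μ = 7.15/15.16 = 0.4716
Minimum integer c = ⌊0.4716⌋ + 1 = 1
Check: 1·15.16 = 15.16 > 7.15, while 0·15.16 = 0.00 ≤ 7.15

Final: 1 servers


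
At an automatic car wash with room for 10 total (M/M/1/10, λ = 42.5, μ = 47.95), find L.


ρ = 42.5/47.95 = 0.8863
L = ρ[1 − (K+1)ρ^K + Kρ^(K+1)] / [(1−ρ)(1−ρ^(K+1))]
Numerator: 0.8863·(1 − 11·0.299229 + 10·0.265218) = 0.319674
Denominator: (0.1137)·(0.734782) = 0.083515
L = 0.319674/0.083515 = 3.8277

Final: 3.8277


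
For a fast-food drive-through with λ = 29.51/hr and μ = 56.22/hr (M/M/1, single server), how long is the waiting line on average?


ρ = 29.51/56.22 = 0.5249
Lq = ρ²/(1−ρ) = 0.2755/0.4751 = 0.5799

Final: 0.5799


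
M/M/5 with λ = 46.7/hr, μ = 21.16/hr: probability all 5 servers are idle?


a = λ/μ = 46.7/21.16 = 2.2070; ρ = a/c = 0.4414
Σ_{k=0}^{4} a^k/k! (terms k=0..4) = 1.00000 + 2.20699 + 2.43541 + 1.79165 + 0.98854 = 8.42259
Tail: a^5/(5!(1−ρ)) = 52.36078/(120·0.5586) = 0.78113
P₀ = 1/(8.42259 + 0.78113) = 1/9.20372 = 0.108652

Final: 0.108652


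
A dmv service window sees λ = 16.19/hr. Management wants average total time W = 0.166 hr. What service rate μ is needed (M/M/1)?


W = 1/(μ−λ) ⇒ μ − λ = 1/W = 1/0.166 = 6.0241
μ = λ + 1/W = 16.19 + 6.0241 = 22.2141 per hr

Final: 22.2141 /hr


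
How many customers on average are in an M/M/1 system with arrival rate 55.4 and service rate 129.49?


ρ = λ/μ = 55.4/129.49 = 0.4278
L = ρ/(1−ρ) = 0.4278/(1 − 0.4278) = 0.4278/0.5722 = 0.7477

Final: 0.7477


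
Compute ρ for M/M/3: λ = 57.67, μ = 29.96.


ρ = λ/(cμ) = 57.67/(3·29.96) = 57.67/89.88 = 0.6416

Final: 0.6416


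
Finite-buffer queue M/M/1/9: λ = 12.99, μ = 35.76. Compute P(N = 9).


ρ = λ/μ = 12.99/35.76 = 0.3633
P_K = (1−ρ)ρ^K/(1−ρ^(K+1)) = (0.6367·0.0001101)/(1 − 0.00004001)
= 0.00007012/0.999960 = 0.00007013

Final: 0.00007013


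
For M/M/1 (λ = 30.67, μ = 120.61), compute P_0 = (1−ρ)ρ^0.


ρ = 30.67/120.61 = 0.2543
P_n = (1−ρ)·ρ^n = (1 − 0.2543)·0.2543^0 = 0.7457·1.000000 = 0.745709

Final: 0.745709


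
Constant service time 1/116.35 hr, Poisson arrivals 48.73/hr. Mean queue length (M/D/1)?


ρ = 48.73/116.35 = 0.4188
M/D/1: Lq = ρ²/(2(1−ρ)) = 0.1754/(2·0.5812) = 0.15091

Final: 0.15091


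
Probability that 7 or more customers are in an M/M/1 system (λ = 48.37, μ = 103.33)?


ρ = 48.37/103.33 = 0.4681
P(N ≥ n) = ρ^n = 0.4681^7 = 0.004925

Final: 0.004925


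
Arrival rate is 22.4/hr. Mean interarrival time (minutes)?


Mean interarrival time = 1/λ = 1/22.4 hour = 0.04464 hour
In minutes: 0.04464 × 60 = 2.6786 min

Final: 2.6786 min


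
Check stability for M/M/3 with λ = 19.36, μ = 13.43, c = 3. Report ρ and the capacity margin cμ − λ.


Total capacity cμ = 3·13.43 = 40.29/hr
ρ = λ/(cμ) = 19.36/40.29 = 0.4805
Stable ⇔ ρ < 1: YES
Spare capacity = cμ − λ = 40.29 − 19.36 = 20.93/hr

Final: ρ = 0.4805; stable; margin = 20.93/hr


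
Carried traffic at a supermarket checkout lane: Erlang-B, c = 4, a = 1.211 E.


B(4,1.211) = 0.026912 (Erlang-B)
Carried load = a(1 − B) = 1.211·(1 − 0.026912) = 1.211·0.973088 = 1.1784 E

Final: 1.1784 Erlangs


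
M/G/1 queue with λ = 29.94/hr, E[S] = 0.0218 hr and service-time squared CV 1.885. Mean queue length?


ρ = λ·E[S] = 29.94·0.0218 = 0.6527
Lq = ρ²(1+C_s²)/(2(1−ρ)) = 0.4260·(1+1.885)/(2·0.3473)
= 0.4260·2.8850/0.6946 = 1.76937

Final: 1.76937


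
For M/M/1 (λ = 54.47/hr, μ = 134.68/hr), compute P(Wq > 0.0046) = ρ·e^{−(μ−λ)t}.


ρ = 54.47/134.68 = 0.4044
P(Wq > t) = ρ·e^{−(μ−λ)t} = 0.4044·e^{−0.3690}
= 0.4044·0.691449 = 0.279650

Final: 0.279650


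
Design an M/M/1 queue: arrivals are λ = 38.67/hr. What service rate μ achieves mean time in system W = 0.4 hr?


W = 1/(μ−λ) ⇒ μ − λ = 1/W = 1/0.4 = 2.5000
μ = λ + 1/W = 38.67 + 2.5000 = 41.1700 per hr

Final: 41.1700 /hr


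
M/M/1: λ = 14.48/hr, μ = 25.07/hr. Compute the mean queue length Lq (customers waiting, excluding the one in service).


ρ = 14.48/25.07 = 0.5776
Lq = ρ²/(1−ρ) = 0.3336/0.4224 = 0.7897

Final: 0.7897


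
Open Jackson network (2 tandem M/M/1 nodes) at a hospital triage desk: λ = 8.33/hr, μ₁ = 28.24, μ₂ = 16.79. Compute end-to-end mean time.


Each node sees arrival rate λ = 8.33/hr (tandem ⇒ throughput preserved).
W₁ = 1/(μ₁−λ) = 1/(28.24−8.33) = 0.05023 hr
W₂ = 1/(μ₂−λ) = 1/(16.79−8.33) = 0.11820 hr
W_total = W₁ + W₂ = 0.05023 + 0.11820 = 0.16843 hr

Final: 0.16843 hr


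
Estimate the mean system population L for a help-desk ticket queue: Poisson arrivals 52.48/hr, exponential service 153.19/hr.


ρ = λ/μ = 52.48/153.19 = 0.3426
L = ρ/(1−ρ) = 0.3426/(1 − 0.3426) = 0.3426/0.6574 = 0.5211

Final: 0.5211


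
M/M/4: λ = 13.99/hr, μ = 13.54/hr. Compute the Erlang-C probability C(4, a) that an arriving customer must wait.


a = λ/μ = 1.0332; ρ = a/4 = 0.2583
P₀ = 0.355254 (from M/M/c formula)
C(c,a) = [a^c/(c!(1−ρ))]·P₀ = [1.13971/(24·0.7417)]·0.355254
= 0.06403·0.355254 = 0.022746

Final: 0.022746


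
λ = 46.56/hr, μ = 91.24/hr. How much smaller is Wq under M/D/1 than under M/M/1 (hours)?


ρ = 46.56/91.24 = 0.5103
Wq(M/M/1) = ρ/(μ−λ) = 0.5103/44.68 = 0.01142 hr
Wq(M/D/1) = ρ/(2(μ−λ)) = 0.005711 hr
Savings = 0.01142 − 0.005711 = 0.005711 hr

Final: 0.005711 hr


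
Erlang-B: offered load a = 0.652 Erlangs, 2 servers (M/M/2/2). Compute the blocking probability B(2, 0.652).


B(c,a) = (a^c/c!) / Σ_{k=0}^{c} a^k/k!
a^2/2! = 0.212552
Σ terms (k=0..2): 1.00000 + 0.65200 + 0.21255 = 1.864552
B = 0.212552/1.864552 = 0.113996

Final: 0.113996


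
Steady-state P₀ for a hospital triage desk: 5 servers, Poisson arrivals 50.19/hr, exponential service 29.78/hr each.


a = λ/μ = 50.19/29.78 = 1.6854; ρ = a/c = 0.3371
Σ_{k=0}^{4} a^k/k! (terms k=0..4) = 1.00000 + 1.68536 + 1.42022 + 0.79786 + 0.33617 = 5.23961
Tail: a^5/(5!(1−ρ)) = 13.59761/(120·0.6629) = 0.17093
P₀ = 1/(5.23961 + 0.17093) = 1/5.41053 = 0.184825

Final: 0.184825


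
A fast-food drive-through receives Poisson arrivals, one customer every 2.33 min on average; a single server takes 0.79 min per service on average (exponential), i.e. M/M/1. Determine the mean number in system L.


λ = 60/2.33 = 25.7511 /hr
μ = 60/0.79 = 75.9494 /hr
ρ = λ/μ = 25.7511/75.9494 = 0.3391
L = ρ/(1−ρ) = 0.3391/0.6609 = 0.5130

Final: 0.5130


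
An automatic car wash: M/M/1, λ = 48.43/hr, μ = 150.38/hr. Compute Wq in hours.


ρ = 48.43/150.38 = 0.3221
Wq = ρ/(μ−λ) = 0.3221/(150.38 − 48.43) = 0.3221/101.95 = 0.003159 hr

Final: 0.003159 hr


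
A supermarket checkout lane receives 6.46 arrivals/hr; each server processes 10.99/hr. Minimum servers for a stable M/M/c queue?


Stability requires cμ > λ ⇔ c > λ/μ.
λ/μ = 6.46/10.99 = 0.5878
Minimum integer c = ⌊0.5878⌋ + 1 = 1
Check: 1·10.99 = 10.99 > 6.46, while 0·10.99 = 0.00 ≤ 6.46

Final: 1 servers


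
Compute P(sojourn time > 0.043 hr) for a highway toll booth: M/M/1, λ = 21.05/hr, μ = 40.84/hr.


W ~ Exponential(μ−λ) for M/M/1.
μ − λ = 40.84 − 21.05 = 19.7900
P(W > t) = e^{−(μ−λ)t} = e^{−0.8510} = 0.427001

Final: 0.427001


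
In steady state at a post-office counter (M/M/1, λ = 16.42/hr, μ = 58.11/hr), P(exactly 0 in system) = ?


ρ = 16.42/58.11 = 0.2826
P_n = (1−ρ)·ρ^n = (1 − 0.2826)·0.2826^0 = 0.7174·1.000000 = 0.717432

Final: 0.717432


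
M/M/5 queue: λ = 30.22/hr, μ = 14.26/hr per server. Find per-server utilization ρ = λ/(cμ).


ρ = λ/(cμ) = 30.22/(5·14.26) = 30.22/71.30 = 0.4238

Final: 0.4238


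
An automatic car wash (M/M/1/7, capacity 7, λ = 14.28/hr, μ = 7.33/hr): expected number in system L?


ρ = 14.28/7.33 = 1.9482
L = ρ[1 − (K+1)ρ^K + Kρ^(K+1)] / [(1−ρ)(1−ρ^(K+1))]
Numerator: 1.9482·(1 − 8·106.504910 + 7·207.488419) = 1171.582741
Denominator: (-0.9482)·(-206.488419) = 195.783699
L = 1171.582741/195.783699 = 5.9841

Final: 5.9841


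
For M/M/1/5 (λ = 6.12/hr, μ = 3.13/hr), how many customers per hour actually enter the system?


ρ = 1.9553; P_K = (1−ρ)ρ^5/(1−ρ^6) = 0.497465
λ_eff = λ(1 − P_K) = 6.12·(1 − 0.497465) = 6.12·0.502535 = 3.0755 /hr

Final: 3.0755 /hr


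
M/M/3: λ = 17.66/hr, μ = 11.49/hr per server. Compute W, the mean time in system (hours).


a = 1.5370; ρ = 0.5123; P₀ = 0.201652
Lq = P₀·a^c·ρ/(c!(1−ρ)²) = 0.26288
Wq = Lq/λ = 0.26288/17.66 = 0.01489 hr
W = Wq + 1/μ = 0.01489 + 0.08703 = 0.10192 hr

Final: 0.10192 hr


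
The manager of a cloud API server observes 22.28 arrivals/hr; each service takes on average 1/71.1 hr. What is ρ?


ρ = λ/μ = 22.28/71.1 = 0.3134

Final: 0.3134


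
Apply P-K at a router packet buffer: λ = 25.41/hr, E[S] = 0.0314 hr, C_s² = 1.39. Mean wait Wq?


ρ = λ·E[S] = 25.41·0.0314 = 0.7979
E[S²] = E[S]²(1+C_s²) = 0.0314²·(1+1.39) = 0.002356
Wq = λ·E[S²]/(2(1−ρ)) = 25.41·0.002356/(2·0.2021) = 0.14812 hr

Final: 0.14812 hr


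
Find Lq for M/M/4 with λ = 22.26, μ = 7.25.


a = λ/μ = 3.0703; ρ = a/4 = 0.7676
P₀ = 0.033852
Lq = P₀·a^c·ρ / (c!·(1−ρ)²) = 0.033852·88.86866·0.7676/(24·0.05402)
= 1.78127

Final: 1.78127


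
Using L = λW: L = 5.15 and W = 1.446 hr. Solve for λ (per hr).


λ = L/W = 5.15/1.446 = 3.5615 /hr

Final: 3.5615 /hr


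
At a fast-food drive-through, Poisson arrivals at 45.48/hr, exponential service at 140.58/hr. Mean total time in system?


W = 1/(μ−λ) = 1/(140.58 − 45.48) = 1/95.10 = 0.01052 hr

Final: 0.01052 hr


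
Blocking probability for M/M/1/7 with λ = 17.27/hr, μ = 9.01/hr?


ρ = λ/μ = 17.27/9.01 = 1.9168
P_K = (1−ρ)ρ^K/(1−ρ^(K+1)) = (-0.9168·95.054532)/(1 − 182.196644)
= -87.142112/-181.196644 = 0.480926

Final: 0.480926


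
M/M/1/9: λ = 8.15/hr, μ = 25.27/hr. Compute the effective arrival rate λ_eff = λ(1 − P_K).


ρ = 0.3225; P_K = (1−ρ)ρ^9/(1−ρ^10) = 0.00002558
λ_eff = λ(1 − P_K) = 8.15·(1 − 0.00002558) = 8.15·0.999974 = 8.1498 /hr

Final: 8.1498 /hr


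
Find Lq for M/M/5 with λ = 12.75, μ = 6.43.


a = λ/μ = 1.9829; ρ = a/5 = 0.3966
P₀ = 0.136692
Lq = P₀·a^c·ρ / (c!·(1−ρ)²) = 0.136692·30.65463·0.3966/(120·0.36412)
= 0.03803

Final: 0.03803


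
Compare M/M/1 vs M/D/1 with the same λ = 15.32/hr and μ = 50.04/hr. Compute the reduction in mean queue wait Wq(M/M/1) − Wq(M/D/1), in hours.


ρ = 15.32/50.04 = 0.3062
Wq(M/M/1) = ρ/(μ−λ) = 0.3062/34.72 = 0.008818 hr
Wq(M/D/1) = ρ/(2(μ−λ)) = 0.004409 hr
Savings = 0.008818 − 0.004409 = 0.004409 hr

Final: 0.004409 hr


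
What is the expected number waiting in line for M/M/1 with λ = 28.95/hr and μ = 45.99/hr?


ρ = 28.95/45.99 = 0.6295
Lq = ρ²/(1−ρ) = 0.3963/0.3705 = 1.0695

Final: 1.0695


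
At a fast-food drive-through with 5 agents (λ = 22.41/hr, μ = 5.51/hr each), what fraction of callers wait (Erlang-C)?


a = λ/μ = 4.0672; ρ = a/5 = 0.8134
P₀ = 0.011674 (from M/M/c formula)
C(c,a) = [a^c/(c!(1−ρ))]·P₀ = [1112.88756/(120·0.1866)]·0.011674
= 49.70826·0.011674 = 0.580295

Final: 0.580295


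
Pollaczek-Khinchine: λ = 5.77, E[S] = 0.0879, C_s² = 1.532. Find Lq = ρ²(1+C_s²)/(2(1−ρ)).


ρ = λ·E[S] = 5.77·0.0879 = 0.5072
Lq = ρ²(1+C_s²)/(2(1−ρ)) = 0.2572·(1+1.532)/(2·0.4928)
= 0.2572·2.5320/0.9856 = 0.66081

Final: 0.66081


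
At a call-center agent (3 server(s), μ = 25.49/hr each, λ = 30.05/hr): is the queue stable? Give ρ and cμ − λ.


Total capacity cμ = 3·25.49 = 76.47/hr
ρ = λ/(cμ) = 30.05/76.47 = 0.3930
Stable ⇔ ρ < 1: YES
Spare capacity = cμ − λ = 76.47 − 30.05 = 46.42/hr

Final: ρ = 0.3930; stable; margin = 46.42/hr


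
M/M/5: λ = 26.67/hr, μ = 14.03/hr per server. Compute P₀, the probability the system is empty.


a = λ/μ = 26.67/14.03 = 1.9009; ρ = a/c = 0.3802
Σ_{k=0}^{4} a^k/k! (terms k=0..4) = 1.00000 + 1.90093 + 1.80676 + 1.14484 + 0.54406 = 6.39659
Tail: a^5/(5!(1−ρ)) = 24.82143/(120·0.6198) = 0.33372
P₀ = 1/(6.39659 + 0.33372) = 1/6.73031 = 0.148582

Final: 0.148582


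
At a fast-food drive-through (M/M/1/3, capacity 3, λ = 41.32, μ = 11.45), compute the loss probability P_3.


ρ = λ/μ = 41.32/11.45 = 3.6087
P_K = (1−ρ)ρ^K/(1−ρ^(K+1)) = (-2.6087·46.996388)/(1 − 169.597445)
= -122.601057/-168.597445 = 0.727182

Final: 0.727182


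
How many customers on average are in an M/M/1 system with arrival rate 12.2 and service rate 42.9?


ρ = λ/μ = 12.2/42.9 = 0.2844
L = ρ/(1−ρ) = 0.2844/(1 − 0.2844) = 0.2844/0.7156 = 0.3974

Final: 0.3974


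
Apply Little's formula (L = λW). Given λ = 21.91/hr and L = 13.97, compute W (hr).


W = L/λ = 13.97/21.91 = 0.6376 hr

Final: 0.6376 hr


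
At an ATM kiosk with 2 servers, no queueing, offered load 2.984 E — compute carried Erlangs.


B(2,2.984) = 0.527745 (Erlang-B)
Carried load = a(1 − B) = 2.984·(1 − 0.527745) = 2.984·0.472255 = 1.4092 E

Final: 1.4092 Erlangs


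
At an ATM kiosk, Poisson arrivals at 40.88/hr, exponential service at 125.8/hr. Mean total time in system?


W = 1/(μ−λ) = 1/(125.8 − 40.88) = 1/84.92 = 0.01178 hr

Final: 0.01178 hr


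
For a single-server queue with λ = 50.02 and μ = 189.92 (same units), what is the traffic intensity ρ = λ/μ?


ρ = λ/μ = 50.02/189.92 = 0.2634

Final: 0.2634


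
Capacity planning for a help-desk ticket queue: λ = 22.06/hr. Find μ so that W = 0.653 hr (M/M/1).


W = 1/(μ−λ) ⇒ μ − λ = 1/W = 1/0.653 = 1.5314
μ = λ + 1/W = 22.06 + 1.5314 = 23.5914 per hr

Final: 23.5914 /hr


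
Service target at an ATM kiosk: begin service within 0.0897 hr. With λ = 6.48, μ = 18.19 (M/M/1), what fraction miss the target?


ρ = 6.48/18.19 = 0.3562
P(Wq > t) = ρ·e^{−(μ−λ)t} = 0.3562·e^{−1.0504}
= 0.3562·0.349802 = 0.124613

Final: 0.124613


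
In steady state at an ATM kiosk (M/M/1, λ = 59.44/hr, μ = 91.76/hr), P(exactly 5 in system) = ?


ρ = 59.44/91.76 = 0.6478
P_n = (1−ρ)·ρ^n = (1 − 0.6478)·0.6478^5 = 0.3522·0.114058 = 0.040174

Final: 0.040174


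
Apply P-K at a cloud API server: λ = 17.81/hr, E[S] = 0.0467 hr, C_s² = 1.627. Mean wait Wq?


ρ = λ·E[S] = 17.81·0.0467 = 0.8317
E[S²] = E[S]²(1+C_s²) = 0.0467²·(1+1.627) = 0.005729
Wq = λ·E[S²]/(2(1−ρ)) = 17.81·0.005729/(2·0.1683) = 0.30319 hr

Final: 0.30319 hr


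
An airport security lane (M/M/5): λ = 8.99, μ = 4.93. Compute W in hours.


a = 1.8235; ρ = 0.3647; P₀ = 0.160720
Lq = P₀·a^c·ρ/(c!(1−ρ)²) = 0.02440
Wq = Lq/λ = 0.02440/8.99 = 0.002714 hr
W = Wq + 1/μ = 0.002714 + 0.20284 = 0.20555 hr

Final: 0.20555 hr


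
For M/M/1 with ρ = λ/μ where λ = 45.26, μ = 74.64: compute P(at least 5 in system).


ρ = 45.26/74.64 = 0.6064
P(N ≥ n) = ρ^n = 0.6064^5 = 0.081981

Final: 0.081981


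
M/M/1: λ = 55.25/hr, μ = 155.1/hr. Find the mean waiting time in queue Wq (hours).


ρ = 55.25/155.1 = 0.3562
Wq = ρ/(μ−λ) = 0.3562/(155.1 − 55.25) = 0.3562/99.85 = 0.003568 hr

Final: 0.003568 hr


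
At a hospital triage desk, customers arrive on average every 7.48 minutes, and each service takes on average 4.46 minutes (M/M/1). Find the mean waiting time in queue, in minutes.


λ = 60/7.48 = 8.0214 /hr
μ = 60/4.46 = 13.4529 /hr
ρ = λ/μ = 8.0214/13.4529 = 0.5963
Wq = ρ/(μ−λ) = 0.5963/(13.4529−8.0214) = 0.10978 hr
In minutes: 0.10978·60 = 6.587 min

Final: 6.587 min


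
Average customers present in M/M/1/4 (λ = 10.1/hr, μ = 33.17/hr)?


ρ = 10.1/33.17 = 0.3045
L = ρ[1 − (K+1)ρ^K + Kρ^(K+1)] / [(1−ρ)(1−ρ^(K+1))]
Numerator: 0.3045·(1 − 5·0.008596 + 4·0.002617) = 0.294593
Denominator: (0.6955)·(0.997383) = 0.693688
L = 0.294593/0.693688 = 0.4247

Final: 0.4247


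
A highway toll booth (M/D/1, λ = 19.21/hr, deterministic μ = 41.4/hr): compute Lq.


ρ = 19.21/41.4 = 0.4640
M/D/1: Lq = ρ²/(2(1−ρ)) = 0.2153/(2·0.5360) = 0.20085

Final: 0.20085


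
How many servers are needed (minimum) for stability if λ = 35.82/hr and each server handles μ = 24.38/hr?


Stability requires cμ > λ ⇔ c > λ/μ.
λ/μ = 35.82/24.38 = 1.4692
Minimum integer c = ⌊1.4692⌋ + 1 = 2
Check: 2·24.38 = 48.76 > 35.82, while 1·24.38 = 24.38 ≤ 35.82

Final: 2 servers


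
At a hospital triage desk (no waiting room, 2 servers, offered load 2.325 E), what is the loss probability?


B(c,a) = (a^c/c!) / Σ_{k=0}^{c} a^k/k!
a^2/2! = 2.702813
Σ terms (k=0..2): 1.00000 + 2.32500 + 2.70281 = 6.027813
B = 2.702813/6.027813 = 0.448390

Final: 0.448390


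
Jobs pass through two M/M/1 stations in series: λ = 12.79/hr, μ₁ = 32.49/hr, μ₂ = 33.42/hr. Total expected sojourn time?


Each node sees arrival rate λ = 12.79/hr (tandem ⇒ throughput preserved).
W₁ = 1/(μ₁−λ) = 1/(32.49−12.79) = 0.05076 hr
W₂ = 1/(μ₂−λ) = 1/(33.42−12.79) = 0.04847 hr
W_total = W₁ + W₂ = 0.05076 + 0.04847 = 0.09923 hr

Final: 0.09923 hr


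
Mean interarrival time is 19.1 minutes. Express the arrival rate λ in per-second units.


λ = 1/(interarrival time) in consistent units.
1 second = 0.0166667 min, so λ = 0.0166667/19.1 = 0.0008726 per second

Final: 0.0008726 /sec


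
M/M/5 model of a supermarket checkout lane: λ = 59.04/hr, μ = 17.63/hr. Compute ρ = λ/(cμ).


ρ = λ/(cμ) = 59.04/(5·17.63) = 59.04/88.15 = 0.6698

Final: 0.6698


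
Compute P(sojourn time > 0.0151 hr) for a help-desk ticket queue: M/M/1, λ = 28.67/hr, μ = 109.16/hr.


W ~ Exponential(μ−λ) for M/M/1.
μ − λ = 109.16 − 28.67 = 80.4900
P(W > t) = e^{−(μ−λ)t} = e^{−1.2154} = 0.296592

Final: 0.296592


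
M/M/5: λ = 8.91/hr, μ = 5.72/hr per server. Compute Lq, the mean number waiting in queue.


a = λ/μ = 1.5577; ρ = a/5 = 0.3115
P₀ = 0.210210
Lq = P₀·a^c·ρ / (c!·(1−ρ)²) = 0.210210·9.17082·0.3115/(120·0.47398)
= 0.01056

Final: 0.01056


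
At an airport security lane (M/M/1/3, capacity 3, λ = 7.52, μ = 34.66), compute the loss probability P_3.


ρ = λ/μ = 7.52/34.66 = 0.2170
P_K = (1−ρ)ρ^K/(1−ρ^(K+1)) = (0.7830·0.010213)/(1 − 0.002216)
= 0.007997/0.997784 = 0.008015

Final: 0.008015


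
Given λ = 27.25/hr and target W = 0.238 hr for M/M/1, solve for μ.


W = 1/(μ−λ) ⇒ μ − λ = 1/W = 1/0.238 = 4.2017
μ = λ + 1/W = 27.25 + 4.2017 = 31.4517 per hr

Final: 31.4517 /hr


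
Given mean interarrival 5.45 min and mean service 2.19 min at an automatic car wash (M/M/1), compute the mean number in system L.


λ = 60/5.45 = 11.0092 /hr
μ = 60/2.19 = 27.3973 /hr
ρ = λ/μ = 11.0092/27.3973 = 0.4018
L = ρ/(1−ρ) = 0.4018/0.5982 = 0.6718

Final: 0.6718


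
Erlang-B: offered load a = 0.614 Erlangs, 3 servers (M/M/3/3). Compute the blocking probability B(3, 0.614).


B(c,a) = (a^c/c!) / Σ_{k=0}^{c} a^k/k!
a^3/3! = 0.038579
Σ terms (k=0..3): 1.00000 + 0.61400 + 0.18850 + 0.03858 = 1.841077
B = 0.038579/1.841077 = 0.020955

Final: 0.020955


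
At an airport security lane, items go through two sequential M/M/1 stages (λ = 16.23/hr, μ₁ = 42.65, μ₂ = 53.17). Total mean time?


Each node sees arrival rate λ = 16.23/hr (tandem ⇒ throughput preserved).
W₁ = 1/(μ₁−λ) = 1/(42.65−16.23) = 0.03785 hr
W₂ = 1/(μ₂−λ) = 1/(53.17−16.23) = 0.02707 hr
W_total = W₁ + W₂ = 0.03785 + 0.02707 = 0.06492 hr

Final: 0.06492 hr


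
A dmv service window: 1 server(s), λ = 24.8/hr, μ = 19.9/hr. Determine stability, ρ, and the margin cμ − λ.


Total capacity cμ = 1·19.9 = 19.90/hr
ρ = λ/(cμ) = 24.8/19.90 = 1.2462
Stable ⇔ ρ < 1: NO
Spare capacity = cμ − λ = 19.90 − 24.8 = -4.90/hr

Final: ρ = 1.2462; unstable; margin = -4.90/hr


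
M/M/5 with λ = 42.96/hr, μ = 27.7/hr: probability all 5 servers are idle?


a = λ/μ = 42.96/27.7 = 1.5509; ρ = a/c = 0.3102
Σ_{k=0}^{4} a^k/k! (terms k=0..4) = 1.00000 + 1.55090 + 1.20265 + 0.62173 + 0.24106 = 4.61634
Tail: a^5/(5!(1−ρ)) = 8.97269/(120·0.6898) = 0.10839
P₀ = 1/(4.61634 + 0.10839) = 1/4.72474 = 0.211652

Final: 0.211652


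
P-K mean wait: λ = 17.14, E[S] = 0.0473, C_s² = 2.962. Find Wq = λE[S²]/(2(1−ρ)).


ρ = λ·E[S] = 17.14·0.0473 = 0.8107
E[S²] = E[S]²(1+C_s²) = 0.0473²·(1+2.962) = 0.008864
Wq = λ·E[S²]/(2(1−ρ)) = 17.14·0.008864/(2·0.1893) = 0.40134 hr

Final: 0.40134 hr


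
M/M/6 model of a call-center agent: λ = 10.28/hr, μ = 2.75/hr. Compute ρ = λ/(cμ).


ρ = λ/(cμ) = 10.28/(6·2.75) = 10.28/16.50 = 0.6230

Final: 0.6230


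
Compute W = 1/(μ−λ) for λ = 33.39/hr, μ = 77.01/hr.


W = 1/(μ−λ) = 1/(77.01 − 33.39) = 1/43.62 = 0.02293 hr

Final: 0.02293 hr


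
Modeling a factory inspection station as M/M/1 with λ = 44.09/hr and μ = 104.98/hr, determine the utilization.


ρ = λ/μ = 44.09/104.98 = 0.4200

Final: 0.4200


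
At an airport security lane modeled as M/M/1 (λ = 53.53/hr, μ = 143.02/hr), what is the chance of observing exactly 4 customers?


ρ = 53.53/143.02 = 0.3743
P_n = (1−ρ)·ρ^n = (1 − 0.3743)·0.3743^4 = 0.6257·0.019625 = 0.012279

Final: 0.012279


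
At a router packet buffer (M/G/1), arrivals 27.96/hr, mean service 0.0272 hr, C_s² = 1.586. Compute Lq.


ρ = λ·E[S] = 27.96·0.0272 = 0.7605
Lq = ρ²(1+C_s²)/(2(1−ρ)) = 0.5784·(1+1.586)/(2·0.2395)
= 0.5784·2.5860/0.4790 = 3.12268

Final: 3.12268


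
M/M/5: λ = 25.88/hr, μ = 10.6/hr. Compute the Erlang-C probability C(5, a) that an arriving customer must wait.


a = λ/μ = 2.4415; ρ = a/5 = 0.4883
P₀ = 0.085171 (from M/M/c formula)
C(c,a) = [a^c/(c!(1−ρ))]·P₀ = [86.75450/(120·0.5117)]·0.085171
= 1.41285·0.085171 = 0.120335

Final: 0.120335


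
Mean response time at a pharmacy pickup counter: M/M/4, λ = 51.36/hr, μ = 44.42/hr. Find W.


a = 1.1562; ρ = 0.2891; P₀ = 0.313770
Lq = P₀·a^c·ρ/(c!(1−ρ)²) = 0.01336
Wq = Lq/λ = 0.01336/51.36 = 0.0002602 hr
W = Wq + 1/μ = 0.0002602 + 0.02251 = 0.02277 hr

Final: 0.02277 hr


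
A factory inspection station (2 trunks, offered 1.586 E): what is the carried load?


B(2,1.586) = 0.327210 (Erlang-B)
Carried load = a(1 − B) = 1.586·(1 − 0.327210) = 1.586·0.672790 = 1.0670 E

Final: 1.0670 Erlangs


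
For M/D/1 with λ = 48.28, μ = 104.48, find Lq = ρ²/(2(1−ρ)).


ρ = 48.28/104.48 = 0.4621
M/D/1: Lq = ρ²/(2(1−ρ)) = 0.2135/(2·0.5379) = 0.19849

Final: 0.19849


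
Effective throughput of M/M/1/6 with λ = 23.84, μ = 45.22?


ρ = 0.5272; P_K = (1−ρ)ρ^6/(1−ρ^7) = 0.010268
λ_eff = λ(1 − P_K) = 23.84·(1 − 0.010268) = 23.84·0.989732 = 23.5952 /hr

Final: 23.5952 /hr


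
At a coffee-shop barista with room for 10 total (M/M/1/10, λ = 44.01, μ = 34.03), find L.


ρ = 44.01/34.03 = 1.2933
L = ρ[1 − (K+1)ρ^K + Kρ^(K+1)] / [(1−ρ)(1−ρ^(K+1))]
Numerator: 1.2933·(1 − 11·13.088630 + 10·16.927141) = 34.008465
Denominator: (-0.2933)·(-15.927141) = 4.670963
L = 34.008465/4.670963 = 7.2808

Final: 7.2808


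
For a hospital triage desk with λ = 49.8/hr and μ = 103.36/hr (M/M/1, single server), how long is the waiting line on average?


ρ = 49.8/103.36 = 0.4818
Lq = ρ²/(1−ρ) = 0.2321/0.5182 = 0.4480

Final: 0.4480


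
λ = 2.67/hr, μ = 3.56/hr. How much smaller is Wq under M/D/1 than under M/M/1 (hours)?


ρ = 2.67/3.56 = 0.7500
Wq(M/M/1) = ρ/(μ−λ) = 0.7500/0.8900 = 0.84270 hr
Wq(M/D/1) = ρ/(2(μ−λ)) = 0.42135 hr
Savings = 0.84270 − 0.42135 = 0.42135 hr

Final: 0.42135 hr


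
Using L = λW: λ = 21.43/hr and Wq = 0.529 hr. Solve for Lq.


Lq = λWq = 21.43·0.529 = 11.3365

Final: 11.3365


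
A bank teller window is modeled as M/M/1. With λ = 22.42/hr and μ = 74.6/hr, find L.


ρ = λ/μ = 22.42/74.6 = 0.3005
L = ρ/(1−ρ) = 0.3005/(1 − 0.3005) = 0.3005/0.6995 = 0.4297

Final: 0.4297


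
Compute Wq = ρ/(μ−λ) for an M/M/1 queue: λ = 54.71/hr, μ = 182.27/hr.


ρ = 54.71/182.27 = 0.3002
Wq = ρ/(μ−λ) = 0.3002/(182.27 − 54.71) = 0.3002/127.56 = 0.002353 hr

Final: 0.002353 hr


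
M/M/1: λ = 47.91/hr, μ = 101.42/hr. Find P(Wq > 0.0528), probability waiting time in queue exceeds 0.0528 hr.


ρ = 47.91/101.42 = 0.4724
P(Wq > t) = ρ·e^{−(μ−λ)t} = 0.4724·e^{−2.8253}
= 0.4724·0.059289 = 0.028008

Final: 0.028008


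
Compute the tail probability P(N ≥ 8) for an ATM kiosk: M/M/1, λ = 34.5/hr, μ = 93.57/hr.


ρ = 34.5/93.57 = 0.3687
P(N ≥ n) = ρ^n = 0.3687^8 = 0.0003416

Final: 0.0003416


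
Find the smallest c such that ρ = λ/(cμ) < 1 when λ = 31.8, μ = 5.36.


Stability requires cμ > λ ⇔ c > λ/μ.
λ/μ = 31.8/5.36 = 5.9328
Minimum integer c = ⌊5.9328⌋ + 1 = 6
Check: 6·5.36 = 32.16 > 31.8, while 5·5.36 = 26.80 ≤ 31.8

Final: 6 servers


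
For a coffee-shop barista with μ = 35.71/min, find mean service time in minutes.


Mean service time = 1/μ = 1/35.71 minute = 0.02800 minute
In minutes: 0.02800 × 1 = 0.02800 min

Final: 0.02800 min


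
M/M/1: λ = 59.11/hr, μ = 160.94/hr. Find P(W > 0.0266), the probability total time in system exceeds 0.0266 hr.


W ~ Exponential(μ−λ) for M/M/1.
μ − λ = 160.94 − 59.11 = 101.8300
P(W > t) = e^{−(μ−λ)t} = e^{−2.7087} = 0.066625

Final: 0.066625


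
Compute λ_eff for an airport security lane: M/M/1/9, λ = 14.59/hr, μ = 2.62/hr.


ρ = 5.5687; P_K = (1−ρ)ρ^9/(1−ρ^10) = 0.820425
λ_eff = λ(1 − P_K) = 14.59·(1 − 0.820425) = 14.59·0.179575 = 2.6200 /hr

Final: 2.6200 /hr


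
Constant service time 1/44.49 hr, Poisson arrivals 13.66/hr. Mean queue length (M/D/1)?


ρ = 13.66/44.49 = 0.3070
M/D/1: Lq = ρ²/(2(1−ρ)) = 0.09427/(2·0.6930) = 0.06802

Final: 0.06802


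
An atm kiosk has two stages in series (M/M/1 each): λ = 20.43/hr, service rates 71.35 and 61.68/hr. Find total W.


Each node sees arrival rate λ = 20.43/hr (tandem ⇒ throughput preserved).
W₁ = 1/(μ₁−λ) = 1/(71.35−20.43) = 0.01964 hr
W₂ = 1/(μ₂−λ) = 1/(61.68−20.43) = 0.02424 hr
W_total = W₁ + W₂ = 0.01964 + 0.02424 = 0.04388 hr

Final: 0.04388 hr


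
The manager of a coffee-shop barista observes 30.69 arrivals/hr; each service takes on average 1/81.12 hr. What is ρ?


ρ = λ/μ = 30.69/81.12 = 0.3783

Final: 0.3783


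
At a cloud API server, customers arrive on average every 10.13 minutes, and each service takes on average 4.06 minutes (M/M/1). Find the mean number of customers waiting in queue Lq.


λ = 60/10.13 = 5.9230 /hr
μ = 60/4.06 = 14.7783 /hr
ρ = λ/μ = 5.9230/14.7783 = 0.4008
Lq = ρ²/(1−ρ) = 0.1606/0.5992 = 0.2681

Final: 0.2681


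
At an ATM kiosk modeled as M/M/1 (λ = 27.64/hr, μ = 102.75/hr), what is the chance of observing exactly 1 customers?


ρ = 27.64/102.75 = 0.2690
P_n = (1−ρ)·ρ^n = (1 − 0.2690)·0.2690^1 = 0.7310·0.269002 = 0.196640

Final: 0.196640


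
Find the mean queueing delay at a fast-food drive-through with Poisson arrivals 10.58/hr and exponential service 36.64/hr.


ρ = 10.58/36.64 = 0.2888
Wq = ρ/(μ−λ) = 0.2888/(36.64 − 10.58) = 0.2888/26.06 = 0.01108 hr

Final: 0.01108 hr


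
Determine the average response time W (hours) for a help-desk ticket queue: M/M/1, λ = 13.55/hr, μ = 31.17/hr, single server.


W = 1/(μ−λ) = 1/(31.17 − 13.55) = 1/17.62 = 0.05675 hr

Final: 0.05675 hr


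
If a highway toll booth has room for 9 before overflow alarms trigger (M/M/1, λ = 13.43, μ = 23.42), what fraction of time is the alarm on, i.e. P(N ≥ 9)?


ρ = 13.43/23.42 = 0.5734
P(N ≥ n) = ρ^n = 0.5734^9 = 0.006705

Final: 0.006705


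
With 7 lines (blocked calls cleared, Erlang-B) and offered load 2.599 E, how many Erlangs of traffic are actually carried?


B(7,2.599) = 0.011880 (Erlang-B)
Carried load = a(1 − B) = 2.599·(1 − 0.011880) = 2.599·0.988120 = 2.5681 E

Final: 2.5681 Erlangs


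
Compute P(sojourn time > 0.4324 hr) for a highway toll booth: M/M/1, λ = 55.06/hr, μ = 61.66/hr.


W ~ Exponential(μ−λ) for M/M/1.
μ − λ = 61.66 − 55.06 = 6.6000
P(W > t) = e^{−(μ−λ)t} = e^{−2.8538} = 0.057623

Final: 0.057623


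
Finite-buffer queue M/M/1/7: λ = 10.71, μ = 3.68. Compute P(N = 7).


ρ = λ/μ = 10.71/3.68 = 2.9103
P_K = (1−ρ)ρ^K/(1−ρ^(K+1)) = (-1.9103·1768.445031)/(1 − 5146.751707)
= -3378.306676/-5145.751707 = 0.656523

Final: 0.656523


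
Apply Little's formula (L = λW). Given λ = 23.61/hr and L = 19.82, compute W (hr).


W = L/λ = 19.82/23.61 = 0.8395 hr

Final: 0.8395 hr


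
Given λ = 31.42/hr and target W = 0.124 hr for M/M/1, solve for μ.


W = 1/(μ−λ) ⇒ μ − λ = 1/W = 1/0.124 = 8.0645
μ = λ + 1/W = 31.42 + 8.0645 = 39.4845 per hr

Final: 39.4845 /hr


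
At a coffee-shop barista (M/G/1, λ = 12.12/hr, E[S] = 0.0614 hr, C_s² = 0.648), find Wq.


ρ = λ·E[S] = 12.12·0.0614 = 0.7442
E[S²] = E[S]²(1+C_s²) = 0.0614²·(1+0.648) = 0.006213
Wq = λ·E[S²]/(2(1−ρ)) = 12.12·0.006213/(2·0.2558) = 0.14717 hr

Final: 0.14717 hr


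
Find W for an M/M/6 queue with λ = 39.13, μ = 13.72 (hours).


a = 2.8520; ρ = 0.4753; P₀ = 0.057014
Lq = P₀·a^c·ρ/(c!(1−ρ)²) = 0.07359
Wq = Lq/λ = 0.07359/39.13 = 0.001881 hr
W = Wq + 1/μ = 0.001881 + 0.07289 = 0.07477 hr

Final: 0.07477 hr


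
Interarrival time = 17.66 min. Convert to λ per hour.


λ = 1/(interarrival time) in consistent units.
1 hour = 60 min, so λ = 60/17.66 = 3.3975 per hour

Final: 3.3975 /hr


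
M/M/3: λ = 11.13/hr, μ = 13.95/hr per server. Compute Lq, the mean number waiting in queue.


a = λ/μ = 0.7978; ρ = a/3 = 0.2659
P₀ = 0.448140
Lq = P₀·a^c·ρ / (c!·(1−ρ)²) = 0.448140·0.50788·0.2659/(6·0.53883)
= 0.01872

Final: 0.01872


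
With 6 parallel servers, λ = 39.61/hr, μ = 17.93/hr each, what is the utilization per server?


ρ = λ/(cμ) = 39.61/(6·17.93) = 39.61/107.58 = 0.3682

Final: 0.3682


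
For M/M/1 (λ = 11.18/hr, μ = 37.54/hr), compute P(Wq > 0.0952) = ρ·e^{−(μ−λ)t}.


ρ = 11.18/37.54 = 0.2978
P(Wq > t) = ρ·e^{−(μ−λ)t} = 0.2978·e^{−2.5095}
= 0.2978·0.081311 = 0.024216

Final: 0.024216


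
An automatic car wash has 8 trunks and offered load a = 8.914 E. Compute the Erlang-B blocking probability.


B(c,a) = (a^c/c!) / Σ_{k=0}^{c} a^k/k!
a^8/8! = 988.690849
Σ terms (k=0..8): 1.00000 + 8.91400 + 39.72970 + 118.05018 + 263.07482 + 469.00978 + 696.79220 + 887.31510 + 988.69085 = 3472.576626
B = 988.690849/3472.576626 = 0.284714

Final: 0.284714


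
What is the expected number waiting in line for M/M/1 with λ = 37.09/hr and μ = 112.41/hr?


ρ = 37.09/112.41 = 0.3300
Lq = ρ²/(1−ρ) = 0.1089/0.6700 = 0.1625

Final: 0.1625


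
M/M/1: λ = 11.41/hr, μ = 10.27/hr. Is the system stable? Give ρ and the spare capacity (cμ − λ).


Total capacity cμ = 1·10.27 = 10.27/hr
ρ = λ/(cμ) = 11.41/10.27 = 1.1110
Stable ⇔ ρ < 1: NO
Spare capacity = cμ − λ = 10.27 − 11.41 = -1.14/hr

Final: ρ = 1.1110; unstable; margin = -1.14/hr


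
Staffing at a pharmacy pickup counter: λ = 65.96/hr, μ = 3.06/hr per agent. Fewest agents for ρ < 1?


Stability requires cμ > λ ⇔ c > λ/μ.
λ/μ = 65.96/3.06 = 21.5556
Minimum integer c = ⌊21.5556⌋ + 1 = 22
Check: 22·3.06 = 67.32 > 65.96, while 21·3.06 = 64.26 ≤ 65.96

Final: 22 servers


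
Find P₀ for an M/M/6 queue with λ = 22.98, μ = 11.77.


a = λ/μ = 22.98/11.77 = 1.9524; ρ = a/c = 0.3254
Σ_{k=0}^{5} a^k/k! (terms k=0..5) = 1.00000 + 1.95242 + 1.90597 + 1.24042 + 0.60546 + 0.23642 = 6.94070
Tail: a^6/(6!(1−ρ)) = 55.39128/(720·0.6746) = 0.11404
P₀ = 1/(6.94070 + 0.11404) = 1/7.05474 = 0.141749

Final: 0.141749


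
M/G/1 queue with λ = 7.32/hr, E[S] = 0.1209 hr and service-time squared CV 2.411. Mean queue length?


ρ = λ·E[S] = 7.32·0.1209 = 0.8850
Lq = ρ²(1+C_s²)/(2(1−ρ)) = 0.7832·(1+2.411)/(2·0.1150)
= 0.7832·3.4110/0.2300 = 11.61404

Final: 11.61404


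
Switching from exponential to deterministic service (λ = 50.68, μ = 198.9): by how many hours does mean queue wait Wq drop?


ρ = 50.68/198.9 = 0.2548
Wq(M/M/1) = ρ/(μ−λ) = 0.2548/148.22 = 0.001719 hr
Wq(M/D/1) = ρ/(2(μ−λ)) = 0.0008595 hr
Savings = 0.001719 − 0.0008595 = 0.0008595 hr

Final: 0.0008595 hr


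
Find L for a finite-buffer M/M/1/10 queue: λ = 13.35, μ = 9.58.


ρ = 13.35/9.58 = 1.3935
L = ρ[1 − (K+1)ρ^K + Kρ^(K+1)] / [(1−ρ)(1−ρ^(K+1))]
Numerator: 1.3935·(1 − 11·27.615796 + 10·38.483390) = 114.353124
Denominator: (-0.3935)·(-37.483390) = 14.750770
L = 114.353124/14.750770 = 7.7523

Final: 7.7523


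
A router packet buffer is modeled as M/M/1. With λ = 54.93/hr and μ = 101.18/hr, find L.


ρ = λ/μ = 54.93/101.18 = 0.5429
L = ρ/(1−ρ) = 0.5429/(1 − 0.5429) = 0.5429/0.4571 = 1.1877

Final: 1.1877


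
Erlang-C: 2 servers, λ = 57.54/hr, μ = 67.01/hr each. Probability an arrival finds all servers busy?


a = λ/μ = 0.8587; ρ = a/2 = 0.4293
P₀ = 0.399248 (from M/M/c formula)
C(c,a) = [a^c/(c!(1−ρ))]·P₀ = [0.73733/(2·0.5707)]·0.399248
= 0.64603·0.399248 = 0.257926

Final: 0.257926


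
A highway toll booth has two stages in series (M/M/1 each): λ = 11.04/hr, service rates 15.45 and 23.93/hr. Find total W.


Each node sees arrival rate λ = 11.04/hr (tandem ⇒ throughput preserved).
W₁ = 1/(μ₁−λ) = 1/(15.45−11.04) = 0.22676 hr
W₂ = 1/(μ₂−λ) = 1/(23.93−11.04) = 0.07758 hr
W_total = W₁ + W₂ = 0.22676 + 0.07758 = 0.30434 hr

Final: 0.30434 hr


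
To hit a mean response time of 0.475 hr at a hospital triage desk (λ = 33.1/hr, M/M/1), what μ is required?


W = 1/(μ−λ) ⇒ μ − λ = 1/W = 1/0.475 = 2.1053
μ = λ + 1/W = 33.1 + 2.1053 = 35.2053 per hr

Final: 35.2053 /hr


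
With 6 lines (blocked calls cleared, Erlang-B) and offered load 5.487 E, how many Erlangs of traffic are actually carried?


B(6,5.487) = 0.228069 (Erlang-B)
Carried load = a(1 − B) = 5.487·(1 − 0.228069) = 5.487·0.771931 = 4.2356 E

Final: 4.2356 Erlangs


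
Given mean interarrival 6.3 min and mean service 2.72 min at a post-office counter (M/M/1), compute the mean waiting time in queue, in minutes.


λ = 60/6.3 = 9.5238 /hr
μ = 60/2.72 = 22.0588 /hr
ρ = λ/μ = 9.5238/22.0588 = 0.4317
Wq = ρ/(μ−λ) = 0.4317/(22.0588−9.5238) = 0.03444 hr
In minutes: 0.03444·60 = 2.067 min

Final: 2.067 min


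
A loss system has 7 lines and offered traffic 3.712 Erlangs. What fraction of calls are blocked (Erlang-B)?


B(c,a) = (a^c/c!) / Σ_{k=0}^{c} a^k/k!
a^7/7! = 1.926749
Σ terms (k=0..7): 1.00000 + 3.71200 + 6.88947 + 8.52457 + 7.91080 + 5.87298 + 3.63342 + 1.92675 = 39.469997
B = 1.926749/39.469997 = 0.048816

Final: 0.048816


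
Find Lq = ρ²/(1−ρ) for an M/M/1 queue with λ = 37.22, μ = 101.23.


ρ = 37.22/101.23 = 0.3677
Lq = ρ²/(1−ρ) = 0.1352/0.6323 = 0.2138

Final: 0.2138


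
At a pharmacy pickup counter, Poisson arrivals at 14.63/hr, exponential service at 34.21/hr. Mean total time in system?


W = 1/(μ−λ) = 1/(34.21 − 14.63) = 1/19.58 = 0.05107 hr

Final: 0.05107 hr


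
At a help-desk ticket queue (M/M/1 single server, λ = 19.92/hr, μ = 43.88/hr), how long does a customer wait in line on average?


ρ = 19.92/43.88 = 0.4540
Wq = ρ/(μ−λ) = 0.4540/(43.88 − 19.92) = 0.4540/23.96 = 0.01895 hr

Final: 0.01895 hr


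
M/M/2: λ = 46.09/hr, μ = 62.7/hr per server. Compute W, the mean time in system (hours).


a = 0.7351; ρ = 0.3675; P₀ = 0.462476
Lq = P₀·a^c·ρ/(c!(1−ρ)²) = 0.11481
Wq = Lq/λ = 0.11481/46.09 = 0.002491 hr
W = Wq + 1/μ = 0.002491 + 0.01595 = 0.01844 hr

Final: 0.01844 hr


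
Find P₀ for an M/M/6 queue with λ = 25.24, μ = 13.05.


a = λ/μ = 25.24/13.05 = 1.9341; ρ = a/c = 0.3223
Σ_{k=0}^{5} a^k/k! (terms k=0..5) = 1.00000 + 1.93410 + 1.87037 + 1.20583 + 0.58305 + 0.22553 = 6.81888
Tail: a^6/(6!(1−ρ)) = 52.34474/(720·0.6777) = 0.10728
P₀ = 1/(6.81888 + 0.10728) = 1/6.92616 = 0.144380

Final: 0.144380


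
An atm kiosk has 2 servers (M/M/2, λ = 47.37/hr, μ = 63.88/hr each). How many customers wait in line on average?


a = λ/μ = 0.7415; ρ = a/2 = 0.3708
P₀ = 0.459030
Lq = P₀·a^c·ρ / (c!·(1−ρ)²) = 0.459030·0.54989·0.3708/(2·0.39593)
= 0.11819

Final: 0.11819


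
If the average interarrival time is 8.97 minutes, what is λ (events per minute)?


λ = 1/(interarrival time) in consistent units.
1 minute = 1 min, so λ = 1/8.97 = 0.1115 per minute

Final: 0.1115 /min


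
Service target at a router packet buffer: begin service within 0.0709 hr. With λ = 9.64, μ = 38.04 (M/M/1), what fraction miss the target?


ρ = 9.64/38.04 = 0.2534
P(Wq > t) = ρ·e^{−(μ−λ)t} = 0.2534·e^{−2.0136}
= 0.2534·0.133513 = 0.033834

Final: 0.033834


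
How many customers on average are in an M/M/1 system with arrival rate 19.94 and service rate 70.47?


ρ = λ/μ = 19.94/70.47 = 0.2830
L = ρ/(1−ρ) = 0.2830/(1 − 0.2830) = 0.2830/0.7170 = 0.3946

Final: 0.3946


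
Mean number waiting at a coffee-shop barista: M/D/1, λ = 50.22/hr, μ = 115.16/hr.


ρ = 50.22/115.16 = 0.4361
M/D/1: Lq = ρ²/(2(1−ρ)) = 0.1902/(2·0.5639) = 0.16862

Final: 0.16862


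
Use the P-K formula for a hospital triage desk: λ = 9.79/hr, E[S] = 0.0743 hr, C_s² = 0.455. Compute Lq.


ρ = λ·E[S] = 9.79·0.0743 = 0.7274
Lq = ρ²(1+C_s²)/(2(1−ρ)) = 0.5291·(1+0.455)/(2·0.2726)
= 0.5291·1.4550/0.5452 = 1.41203

Final: 1.41203


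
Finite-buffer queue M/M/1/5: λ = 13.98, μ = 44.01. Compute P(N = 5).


ρ = λ/μ = 13.98/44.01 = 0.3177
P_K = (1−ρ)ρ^K/(1−ρ^(K+1)) = (0.6823·0.003234)/(1 − 0.001027)
= 0.002207/0.998973 = 0.002209

Final: 0.002209
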